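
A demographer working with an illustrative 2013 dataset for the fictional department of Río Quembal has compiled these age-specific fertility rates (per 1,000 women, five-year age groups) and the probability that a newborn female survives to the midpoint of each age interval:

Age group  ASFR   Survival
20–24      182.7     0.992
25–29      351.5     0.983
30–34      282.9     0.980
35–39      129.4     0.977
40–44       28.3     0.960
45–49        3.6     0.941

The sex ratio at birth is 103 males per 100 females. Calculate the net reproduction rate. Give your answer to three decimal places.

Proportion female at birth = 100 / (100 + 103) = 0.49261.
Survival-weighted fertility by age (5·fₓ·Sₓ):
  20–24: 5 × 182.7/1000 × 0.992 = 0.90619
  25–29: 5 × 351.5/1000 × 0.983 = 1.72762
  30–34: 5 × 282.9/1000 × 0.980 = 1.38621
  35–39: 5 × 129.4/1000 × 0.977 = 0.63212
  40–44: 5 × 28.3/1000 × 0.960 = 0.13584
  45–49: 5 × 3.6/1000 × 0.941 = 0.01694
Sum = 4.80492
NRR = 0.49261 × 4.80492 = 2.36695
NRR > 1, so each generation more than replaces itself.

2.367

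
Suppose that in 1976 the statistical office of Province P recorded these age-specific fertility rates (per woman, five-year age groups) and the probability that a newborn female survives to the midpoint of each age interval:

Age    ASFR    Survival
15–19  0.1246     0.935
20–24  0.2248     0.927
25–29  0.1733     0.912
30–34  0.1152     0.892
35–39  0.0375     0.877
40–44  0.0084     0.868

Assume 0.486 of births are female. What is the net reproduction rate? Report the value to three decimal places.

Proportion female at birth = 0.486.
Survival-weighted fertility by age (5·fₓ·Sₓ):
  15–19: 5 × 0.1246 × 0.935 = 0.58251
  20–24: 5 × 0.2248 × 0.927 = 1.04195
  25–29: 5 × 0.1733 × 0.912 = 0.79025
  30–34: 5 × 0.1152 × 0.892 = 0.51379
  35–39: 5 × 0.0375 × 0.877 = 0.16444
  40–44: 5 × 0.0084 × 0.868 = 0.03646
Sum = 3.12940
NRR = 0.486 × 3.12940 = 1.52089
An NRR exceeding 1 indicates intrinsic growth under these rates.

1.521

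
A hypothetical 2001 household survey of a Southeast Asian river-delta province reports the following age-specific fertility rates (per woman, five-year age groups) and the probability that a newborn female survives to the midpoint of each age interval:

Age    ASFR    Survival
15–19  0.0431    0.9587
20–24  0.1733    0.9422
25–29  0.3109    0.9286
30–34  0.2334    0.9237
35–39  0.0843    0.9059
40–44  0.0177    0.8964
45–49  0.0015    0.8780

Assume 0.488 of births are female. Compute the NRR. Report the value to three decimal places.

1.958

Proportion female at birth = 0.488.
Each age group contributes 5 × ASFR × survival:
  15–19: 5 × 0.0431 × 0.9587 = 0.20660
  20–24: 5 × 0.1733 × 0.9422 = 0.81642
  25–29: 5 × 0.3109 × 0.9286 = 1.44351
  30–34: 5 × 0.2334 × 0.9237 = 1.07796
  35–39: 5 × 0.0843 × 0.9059 = 0.38184
  40–44: 5 × 0.0177 × 0.8964 = 0.07933
  45–49: 5 × 0.0015 × 0.8780 = 0.00659
Sum = 4.01225
NRR = 0.488 × 4.01225 = 1.95798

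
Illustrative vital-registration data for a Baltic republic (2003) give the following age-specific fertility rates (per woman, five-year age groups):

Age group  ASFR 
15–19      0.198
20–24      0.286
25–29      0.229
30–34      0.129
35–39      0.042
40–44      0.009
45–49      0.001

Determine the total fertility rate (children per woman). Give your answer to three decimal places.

4.470

Sum of ASFRs = 0.198 + 0.286 + 0.229 + 0.129 + 0.042 + 0.009 + 0.001 = 0.894
TFR = 5 × 0.894 = 4.47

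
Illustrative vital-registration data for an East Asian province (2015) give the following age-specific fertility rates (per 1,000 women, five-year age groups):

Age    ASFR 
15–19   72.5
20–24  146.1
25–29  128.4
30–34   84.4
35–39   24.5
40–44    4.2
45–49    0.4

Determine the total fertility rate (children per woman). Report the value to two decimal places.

2.30

Sum of ASFRs = 72.5 + 146.1 + 128.4 + 84.4 + 24.5 + 4.2 + 0.4 = 460.5
TFR = 5 × 460.5 / 1000 = 2.3025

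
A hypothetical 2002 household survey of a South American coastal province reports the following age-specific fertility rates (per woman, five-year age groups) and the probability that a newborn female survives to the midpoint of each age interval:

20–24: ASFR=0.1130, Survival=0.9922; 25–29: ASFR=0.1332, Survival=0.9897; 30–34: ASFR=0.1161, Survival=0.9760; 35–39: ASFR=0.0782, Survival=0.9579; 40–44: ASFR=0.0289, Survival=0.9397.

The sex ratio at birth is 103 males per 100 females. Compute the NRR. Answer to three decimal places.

Proportion female at birth = 100 / (100 + 103) = 0.49261.
Weighting each age-specific rate by interval width and survival:
  20–24: 5 × 0.1130 × 0.9922 = 0.56059
  25–29: 5 × 0.1332 × 0.9897 = 0.65914
  30–34: 5 × 0.1161 × 0.9760 = 0.56657
  35–39: 5 × 0.0782 × 0.9579 = 0.37454
  40–44: 5 × 0.0289 × 0.9397 = 0.13579
Sum = 2.29663
NRR = 0.49261 × 2.29663 = 1.13134

1.131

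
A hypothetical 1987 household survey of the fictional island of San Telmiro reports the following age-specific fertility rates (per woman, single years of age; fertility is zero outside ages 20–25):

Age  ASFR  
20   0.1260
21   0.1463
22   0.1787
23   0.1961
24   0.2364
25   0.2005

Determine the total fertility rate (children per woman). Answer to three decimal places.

1.084

Sum of ASFRs = 0.1260 + 0.1463 + 0.1787 + 0.1961 + 0.2364 + 0.2005 = 1.0840
TFR = 1.084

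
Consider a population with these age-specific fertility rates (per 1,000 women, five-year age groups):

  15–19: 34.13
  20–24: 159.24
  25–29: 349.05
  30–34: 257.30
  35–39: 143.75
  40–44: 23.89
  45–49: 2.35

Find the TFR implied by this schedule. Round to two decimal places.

Sum of ASFRs = 34.13 + 159.24 + 349.05 + 257.30 + 143.75 + 23.89 + 2.35 = 969.71
TFR = 5 × 969.71 / 1000 = 4.84855

4.85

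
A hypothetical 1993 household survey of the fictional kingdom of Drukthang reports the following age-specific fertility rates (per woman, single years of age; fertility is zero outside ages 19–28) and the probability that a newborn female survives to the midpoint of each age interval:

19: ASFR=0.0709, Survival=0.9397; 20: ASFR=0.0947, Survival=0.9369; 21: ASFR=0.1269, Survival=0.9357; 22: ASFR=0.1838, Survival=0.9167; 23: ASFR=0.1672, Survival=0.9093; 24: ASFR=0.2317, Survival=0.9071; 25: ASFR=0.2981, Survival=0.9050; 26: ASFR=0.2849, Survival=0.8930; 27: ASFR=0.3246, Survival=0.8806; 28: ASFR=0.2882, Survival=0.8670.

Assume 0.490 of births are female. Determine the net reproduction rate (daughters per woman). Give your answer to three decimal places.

Proportion female at birth = 0.490.
Per-age-group product (1 × ASFR × survival probability):
  19: 1 × 0.0709 × 0.9397 = 0.06662
  20: 1 × 0.0947 × 0.9369 = 0.08872
  21: 1 × 0.1269 × 0.9357 = 0.11874
  22: 1 × 0.1838 × 0.9167 = 0.16849
  23: 1 × 0.1672 × 0.9093 = 0.15203
  24: 1 × 0.2317 × 0.9071 = 0.21018
  25: 1 × 0.2981 × 0.9050 = 0.26978
  26: 1 × 0.2849 × 0.8930 = 0.25442
  27: 1 × 0.3246 × 0.8806 = 0.28584
  28: 1 × 0.2882 × 0.8670 = 0.24987
Sum = 1.86469
NRR = 0.490 × 1.86469 = 0.91370
With NRR below 1 the population is below replacement fertility.

0.914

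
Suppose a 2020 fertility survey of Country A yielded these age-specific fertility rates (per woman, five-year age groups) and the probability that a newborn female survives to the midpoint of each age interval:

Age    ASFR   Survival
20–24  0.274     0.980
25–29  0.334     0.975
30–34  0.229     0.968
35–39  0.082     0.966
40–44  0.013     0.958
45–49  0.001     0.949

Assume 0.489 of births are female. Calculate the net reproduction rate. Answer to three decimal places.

2.221

Proportion female at birth = 0.489.
Each age group contributes 5 × ASFR × survival:
  20–24: 5 × 0.274 × 0.980 = 1.34260
  25–29: 5 × 0.334 × 0.975 = 1.62825
  30–34: 5 × 0.229 × 0.968 = 1.10836
  35–39: 5 × 0.082 × 0.966 = 0.39606
  40–44: 5 × 0.013 × 0.958 = 0.06227
  45–49: 5 × 0.001 × 0.949 = 0.00475
Sum = 4.54229
NRR = 0.489 × 4.54229 = 2.22118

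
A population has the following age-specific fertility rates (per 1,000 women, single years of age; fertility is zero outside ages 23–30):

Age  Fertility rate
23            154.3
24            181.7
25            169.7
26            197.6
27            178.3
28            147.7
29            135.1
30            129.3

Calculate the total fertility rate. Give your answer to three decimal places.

Sum of ASFRs = 154.3 + 181.7 + 169.7 + 197.6 + 178.3 + 147.7 + 135.1 + 129.3 = 1293.7
TFR = 1293.7 / 1000 = 1.2937

1.294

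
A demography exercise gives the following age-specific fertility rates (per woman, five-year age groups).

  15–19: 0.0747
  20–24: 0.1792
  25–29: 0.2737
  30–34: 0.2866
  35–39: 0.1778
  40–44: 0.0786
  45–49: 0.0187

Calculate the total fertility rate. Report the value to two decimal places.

5.45

Sum of ASFRs = 0.0747 + 0.1792 + 0.2737 + 0.2866 + 0.1778 + 0.0786 + 0.0187 = 1.0893
TFR = 5 × 1.0893 = 5.4465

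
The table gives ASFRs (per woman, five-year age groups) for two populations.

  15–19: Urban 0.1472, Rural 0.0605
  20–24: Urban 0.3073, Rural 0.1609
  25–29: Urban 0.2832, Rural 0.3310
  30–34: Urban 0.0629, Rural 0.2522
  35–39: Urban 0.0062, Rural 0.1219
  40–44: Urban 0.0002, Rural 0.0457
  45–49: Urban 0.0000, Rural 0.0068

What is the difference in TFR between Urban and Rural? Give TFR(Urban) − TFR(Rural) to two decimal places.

Urban:
  Sum of ASFRs = 0.1472 + 0.3073 + 0.2832 + 0.0629 + 0.0062 + 0.0002 + 0.0000 = 0.8070
  TFR = 5 × 0.8070 = 4.035
Rural:
  Sum of ASFRs = 0.0605 + 0.1609 + 0.3310 + 0.2522 + 0.1219 + 0.0457 + 0.0068 = 0.9790
  TFR = 5 × 0.9790 = 4.895
Difference = 4.035 − 4.895 = -0.86

-0.86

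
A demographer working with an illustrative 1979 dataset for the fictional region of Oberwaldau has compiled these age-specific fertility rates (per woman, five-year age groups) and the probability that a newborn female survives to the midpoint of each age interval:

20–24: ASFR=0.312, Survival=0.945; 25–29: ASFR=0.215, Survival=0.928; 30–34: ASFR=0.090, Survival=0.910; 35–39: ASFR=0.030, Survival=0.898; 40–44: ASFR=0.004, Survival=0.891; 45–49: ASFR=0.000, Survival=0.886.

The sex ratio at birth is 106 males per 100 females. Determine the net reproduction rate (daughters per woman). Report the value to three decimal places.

1.473

Proportion female at birth = 100 / (100 + 106) = 0.48544.
Each age group contributes 5 × ASFR × survival:
  20–24: 5 × 0.312 × 0.945 = 1.47420
  25–29: 5 × 0.215 × 0.928 = 0.99760
  30–34: 5 × 0.090 × 0.910 = 0.40950
  35–39: 5 × 0.030 × 0.898 = 0.13470
  40–44: 5 × 0.004 × 0.891 = 0.01782
  45–49: 5 × 0.000 × 0.886 = 0.00000
Sum = 3.03382
NRR = 0.48544 × 3.03382 = 1.47274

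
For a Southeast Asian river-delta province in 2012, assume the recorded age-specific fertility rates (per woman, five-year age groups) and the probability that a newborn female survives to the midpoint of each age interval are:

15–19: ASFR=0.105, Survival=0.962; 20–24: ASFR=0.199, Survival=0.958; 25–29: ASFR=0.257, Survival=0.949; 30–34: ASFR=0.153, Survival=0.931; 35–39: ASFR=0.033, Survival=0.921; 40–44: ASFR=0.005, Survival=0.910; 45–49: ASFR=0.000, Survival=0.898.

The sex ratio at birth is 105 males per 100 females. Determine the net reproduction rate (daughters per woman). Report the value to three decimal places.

Proportion female at birth = 100 / (100 + 105) = 0.48780.
Per-age-group product (5 × ASFR × survival probability):
  15–19: 5 × 0.105 × 0.962 = 0.50505
  20–24: 5 × 0.199 × 0.958 = 0.95321
  25–29: 5 × 0.257 × 0.949 = 1.21947
  30–34: 5 × 0.153 × 0.931 = 0.71222
  35–39: 5 × 0.033 × 0.921 = 0.15197
  40–44: 5 × 0.005 × 0.910 = 0.02275
  45–49: 5 × 0.000 × 0.898 = 0.00000
Sum = 3.56467
NRR = 0.48780 × 3.56467 = 1.73885
An NRR exceeding 1 indicates intrinsic growth under these rates.

1.739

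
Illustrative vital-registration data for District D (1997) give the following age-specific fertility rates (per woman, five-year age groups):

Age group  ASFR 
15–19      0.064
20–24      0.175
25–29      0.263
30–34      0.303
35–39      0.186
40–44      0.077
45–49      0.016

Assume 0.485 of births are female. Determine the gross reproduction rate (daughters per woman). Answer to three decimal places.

2.629

Proportion female at birth = 0.485.
Sum of ASFRs = 0.064 + 0.175 + 0.263 + 0.303 + 0.186 + 0.077 + 0.016 = 1.084
TFR = 5 × 1.084 = 5.42
GRR = 0.485 × 5.42 = 2.62870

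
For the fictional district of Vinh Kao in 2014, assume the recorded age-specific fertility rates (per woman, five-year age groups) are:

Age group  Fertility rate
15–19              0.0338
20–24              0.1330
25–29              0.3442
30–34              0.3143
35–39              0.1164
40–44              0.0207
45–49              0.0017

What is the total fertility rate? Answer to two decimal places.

Sum of ASFRs = 0.0338 + 0.1330 + 0.3442 + 0.3143 + 0.1164 + 0.0207 + 0.0017 = 0.9641
TFR = 5 × 0.9641 = 4.8205

4.82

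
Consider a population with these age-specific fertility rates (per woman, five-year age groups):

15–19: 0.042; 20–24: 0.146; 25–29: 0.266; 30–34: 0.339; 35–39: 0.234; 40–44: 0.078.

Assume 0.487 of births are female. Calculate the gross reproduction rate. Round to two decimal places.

Proportion female at birth = 0.487.
Sum of ASFRs = 0.042 + 0.146 + 0.266 + 0.339 + 0.234 + 0.078 = 1.105
TFR = 5 × 1.105 = 5.525
GRR = 0.487 × 5.525 = 2.69068

2.69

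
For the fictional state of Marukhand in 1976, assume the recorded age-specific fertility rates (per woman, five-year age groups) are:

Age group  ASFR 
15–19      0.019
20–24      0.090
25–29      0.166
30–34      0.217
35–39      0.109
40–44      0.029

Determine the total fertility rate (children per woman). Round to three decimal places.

Sum of ASFRs = 0.019 + 0.090 + 0.166 + 0.217 + 0.109 + 0.029 = 0.630
TFR = 5 × 0.630 = 3.15

3.150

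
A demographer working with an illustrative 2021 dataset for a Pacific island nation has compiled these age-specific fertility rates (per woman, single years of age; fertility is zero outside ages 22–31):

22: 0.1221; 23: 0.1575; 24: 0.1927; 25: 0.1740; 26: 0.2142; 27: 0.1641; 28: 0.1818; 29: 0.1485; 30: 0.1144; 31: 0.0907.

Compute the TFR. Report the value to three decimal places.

Sum of ASFRs = 0.1221 + 0.1575 + 0.1927 + 0.1740 + 0.2142 + 0.1641 + 0.1818 + 0.1485 + 0.1144 + 0.0907 = 1.5600
TFR = 1.56

1.560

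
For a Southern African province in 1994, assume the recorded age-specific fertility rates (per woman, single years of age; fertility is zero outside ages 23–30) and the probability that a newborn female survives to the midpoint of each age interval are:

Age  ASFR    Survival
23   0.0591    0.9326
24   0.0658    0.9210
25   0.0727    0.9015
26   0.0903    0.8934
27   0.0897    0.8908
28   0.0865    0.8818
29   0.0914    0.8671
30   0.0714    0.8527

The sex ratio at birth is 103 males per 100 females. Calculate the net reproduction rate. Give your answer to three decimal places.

Proportion female at birth = 100 / (100 + 103) = 0.49261.
Per-age-group product (1 × ASFR × survival probability):
  23: 1 × 0.0591 × 0.9326 = 0.05512
  24: 1 × 0.0658 × 0.9210 = 0.06060
  25: 1 × 0.0727 × 0.9015 = 0.06554
  26: 1 × 0.0903 × 0.8934 = 0.08067
  27: 1 × 0.0897 × 0.8908 = 0.07990
  28: 1 × 0.0865 × 0.8818 = 0.07628
  29: 1 × 0.0914 × 0.8671 = 0.07925
  30: 1 × 0.0714 × 0.8527 = 0.06088
Sum = 0.55824
NRR = 0.49261 × 0.55824 = 0.27499

0.275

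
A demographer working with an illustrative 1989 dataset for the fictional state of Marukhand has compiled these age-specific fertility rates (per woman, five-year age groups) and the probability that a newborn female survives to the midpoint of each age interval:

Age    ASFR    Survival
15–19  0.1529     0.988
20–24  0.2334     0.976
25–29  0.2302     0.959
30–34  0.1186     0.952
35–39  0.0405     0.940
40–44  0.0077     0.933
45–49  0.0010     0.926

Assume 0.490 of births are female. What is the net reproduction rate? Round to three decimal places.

Proportion female at birth = 0.490.
Survival-weighted fertility by age (5·fₓ·Sₓ):
  15–19: 5 × 0.1529 × 0.988 = 0.75533
  20–24: 5 × 0.2334 × 0.976 = 1.13899
  25–29: 5 × 0.2302 × 0.959 = 1.10381
  30–34: 5 × 0.1186 × 0.952 = 0.56454
  35–39: 5 × 0.0405 × 0.940 = 0.19035
  40–44: 5 × 0.0077 × 0.933 = 0.03592
  45–49: 5 × 0.0010 × 0.926 = 0.00463
Sum = 3.79357
NRR = 0.490 × 3.79357 = 1.85885
With NRR above 1 the population is above replacement fertility.

1.859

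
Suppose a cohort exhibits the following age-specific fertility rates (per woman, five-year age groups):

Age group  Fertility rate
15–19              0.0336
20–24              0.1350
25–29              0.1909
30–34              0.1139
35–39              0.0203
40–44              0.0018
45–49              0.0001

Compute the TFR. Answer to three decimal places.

Sum of ASFRs = 0.0336 + 0.1350 + 0.1909 + 0.1139 + 0.0203 + 0.0018 + 0.0001 = 0.4956
TFR = 5 × 0.4956 = 2.478

2.478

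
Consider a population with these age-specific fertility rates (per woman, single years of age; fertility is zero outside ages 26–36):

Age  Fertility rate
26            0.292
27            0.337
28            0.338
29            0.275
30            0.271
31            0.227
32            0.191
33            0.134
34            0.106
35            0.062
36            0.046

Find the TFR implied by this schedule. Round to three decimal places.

2.279

Sum of ASFRs = 0.292 + 0.337 + 0.338 + 0.275 + 0.271 + 0.227 + 0.191 + 0.134 + 0.106 + 0.062 + 0.046 = 2.279
TFR = 2.279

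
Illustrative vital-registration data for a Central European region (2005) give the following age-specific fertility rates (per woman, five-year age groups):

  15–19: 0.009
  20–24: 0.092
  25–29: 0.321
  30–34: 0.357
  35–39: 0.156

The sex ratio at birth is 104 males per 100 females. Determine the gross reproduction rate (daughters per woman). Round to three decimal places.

Proportion female at birth = 100 / (100 + 104) = 0.49020.
Sum of ASFRs = 0.009 + 0.092 + 0.321 + 0.357 + 0.156 = 0.935
TFR = 5 × 0.935 = 4.675
GRR = 0.49020 × 4.675 = 2.29169

2.292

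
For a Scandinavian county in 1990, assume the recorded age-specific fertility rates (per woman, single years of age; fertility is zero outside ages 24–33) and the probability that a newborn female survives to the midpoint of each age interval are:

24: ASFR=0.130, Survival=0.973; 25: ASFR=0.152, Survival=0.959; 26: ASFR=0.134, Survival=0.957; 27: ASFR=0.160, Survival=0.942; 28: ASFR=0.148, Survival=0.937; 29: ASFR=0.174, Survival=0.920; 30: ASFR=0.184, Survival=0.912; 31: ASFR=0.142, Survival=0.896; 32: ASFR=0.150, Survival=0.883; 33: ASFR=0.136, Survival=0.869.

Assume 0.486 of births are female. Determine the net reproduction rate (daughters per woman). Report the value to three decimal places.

0.678

Proportion female at birth = 0.486.
Weighting each age-specific rate by interval width and survival:
  24: 1 × 0.130 × 0.973 = 0.12649
  25: 1 × 0.152 × 0.959 = 0.14577
  26: 1 × 0.134 × 0.957 = 0.12824
  27: 1 × 0.160 × 0.942 = 0.15072
  28: 1 × 0.148 × 0.937 = 0.13868
  29: 1 × 0.174 × 0.920 = 0.16008
  30: 1 × 0.184 × 0.912 = 0.16781
  31: 1 × 0.142 × 0.896 = 0.12723
  32: 1 × 0.150 × 0.883 = 0.13245
  33: 1 × 0.136 × 0.869 = 0.11818
Sum = 1.39565
NRR = 0.486 × 1.39565 = 0.67829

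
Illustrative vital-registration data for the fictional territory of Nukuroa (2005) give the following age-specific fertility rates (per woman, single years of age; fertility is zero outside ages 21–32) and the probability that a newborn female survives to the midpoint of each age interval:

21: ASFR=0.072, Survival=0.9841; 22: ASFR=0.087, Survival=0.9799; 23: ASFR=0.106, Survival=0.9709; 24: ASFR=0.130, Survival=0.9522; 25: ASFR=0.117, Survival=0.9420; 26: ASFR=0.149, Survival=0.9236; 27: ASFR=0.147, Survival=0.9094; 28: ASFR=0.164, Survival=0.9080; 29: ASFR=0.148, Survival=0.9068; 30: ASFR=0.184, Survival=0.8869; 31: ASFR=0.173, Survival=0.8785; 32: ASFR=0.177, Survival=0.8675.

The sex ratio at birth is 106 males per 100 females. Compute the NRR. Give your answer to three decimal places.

Proportion female at birth = 100 / (100 + 106) = 0.48544.
Survival-weighted fertility by age (1·fₓ·Sₓ):
  21: 1 × 0.072 × 0.9841 = 0.07086
  22: 1 × 0.087 × 0.9799 = 0.08525
  23: 1 × 0.106 × 0.9709 = 0.10292
  24: 1 × 0.130 × 0.9522 = 0.12379
  25: 1 × 0.117 × 0.9420 = 0.11021
  26: 1 × 0.149 × 0.9236 = 0.13762
  27: 1 × 0.147 × 0.9094 = 0.13368
  28: 1 × 0.164 × 0.9080 = 0.14891
  29: 1 × 0.148 × 0.9068 = 0.13421
  30: 1 × 0.184 × 0.8869 = 0.16319
  31: 1 × 0.173 × 0.8785 = 0.15198
  32: 1 × 0.177 × 0.8675 = 0.15355
Sum = 1.51617
NRR = 0.48544 × 1.51617 = 0.73601
With NRR below 1 the population is below replacement fertility.

0.736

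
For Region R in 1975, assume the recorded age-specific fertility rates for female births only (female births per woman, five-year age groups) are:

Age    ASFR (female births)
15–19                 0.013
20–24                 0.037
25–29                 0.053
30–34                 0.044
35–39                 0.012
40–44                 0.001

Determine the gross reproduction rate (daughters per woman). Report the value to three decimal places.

Sum of female ASFRs = 0.013 + 0.037 + 0.053 + 0.044 + 0.012 + 0.001 = 0.160
GRR = 5 × 0.160 = 0.8

0.800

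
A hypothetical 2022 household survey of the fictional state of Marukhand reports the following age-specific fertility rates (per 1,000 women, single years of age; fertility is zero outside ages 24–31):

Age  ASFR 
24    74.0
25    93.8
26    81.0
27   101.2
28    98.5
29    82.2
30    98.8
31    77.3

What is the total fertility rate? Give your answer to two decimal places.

Sum of ASFRs = 74.0 + 93.8 + 81.0 + 101.2 + 98.5 + 82.2 + 98.8 + 77.3 = 706.8
TFR = 706.8 / 1000 = 0.7068

0.71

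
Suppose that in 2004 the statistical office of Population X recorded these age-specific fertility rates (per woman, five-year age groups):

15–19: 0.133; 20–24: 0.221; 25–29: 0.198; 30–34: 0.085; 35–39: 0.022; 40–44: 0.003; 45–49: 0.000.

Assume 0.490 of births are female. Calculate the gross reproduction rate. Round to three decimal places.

Proportion female at birth = 0.490.
Sum of ASFRs = 0.133 + 0.221 + 0.198 + 0.085 + 0.022 + 0.003 + 0.000 = 0.662
TFR = 5 × 0.662 = 3.31
GRR = 0.490 × 3.31 = 1.62190

1.622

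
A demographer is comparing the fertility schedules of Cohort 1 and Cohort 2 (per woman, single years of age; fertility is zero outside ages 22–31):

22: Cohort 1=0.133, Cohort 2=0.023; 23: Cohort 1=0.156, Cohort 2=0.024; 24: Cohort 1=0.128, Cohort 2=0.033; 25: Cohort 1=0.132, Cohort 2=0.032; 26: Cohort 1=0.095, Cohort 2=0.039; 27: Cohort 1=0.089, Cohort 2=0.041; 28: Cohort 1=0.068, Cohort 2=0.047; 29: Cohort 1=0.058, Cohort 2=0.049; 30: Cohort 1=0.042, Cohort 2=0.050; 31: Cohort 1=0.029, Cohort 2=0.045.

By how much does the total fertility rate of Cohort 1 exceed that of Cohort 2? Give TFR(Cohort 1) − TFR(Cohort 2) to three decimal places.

Cohort 1:
  Sum of ASFRs = 0.133 + 0.156 + 0.128 + 0.132 + 0.095 + 0.089 + 0.068 + 0.058 + 0.042 + 0.029 = 0.930
  TFR = 0.93
Cohort 2:
  Sum of ASFRs = 0.023 + 0.024 + 0.033 + 0.032 + 0.039 + 0.041 + 0.047 + 0.049 + 0.050 + 0.045 = 0.383
  TFR = 0.383
Difference = 0.93 − 0.383 = 0.547

0.547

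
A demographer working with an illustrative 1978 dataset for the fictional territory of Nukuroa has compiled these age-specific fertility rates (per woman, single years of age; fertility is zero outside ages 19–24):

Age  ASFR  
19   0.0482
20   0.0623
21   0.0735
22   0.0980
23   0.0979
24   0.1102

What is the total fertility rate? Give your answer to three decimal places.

Sum of ASFRs = 0.0482 + 0.0623 + 0.0735 + 0.0980 + 0.0979 + 0.1102 = 0.4901
TFR = 0.4901

0.490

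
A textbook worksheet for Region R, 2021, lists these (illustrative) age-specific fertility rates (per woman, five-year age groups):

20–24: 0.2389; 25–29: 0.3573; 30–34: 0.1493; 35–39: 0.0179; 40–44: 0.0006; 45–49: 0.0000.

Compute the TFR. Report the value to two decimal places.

Sum of ASFRs = 0.2389 + 0.3573 + 0.1493 + 0.0179 + 0.0006 + 0.0000 = 0.7640
TFR = 5 × 0.7640 = 3.82

3.82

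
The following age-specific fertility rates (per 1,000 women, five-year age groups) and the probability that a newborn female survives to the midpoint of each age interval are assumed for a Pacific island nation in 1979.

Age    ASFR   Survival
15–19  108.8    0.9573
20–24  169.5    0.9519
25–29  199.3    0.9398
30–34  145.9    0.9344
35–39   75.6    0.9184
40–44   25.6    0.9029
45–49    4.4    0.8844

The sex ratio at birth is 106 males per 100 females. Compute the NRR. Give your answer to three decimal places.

Proportion female at birth = 100 / (100 + 106) = 0.48544.
Each age group contributes 5 × ASFR × survival:
  15–19: 5 × 108.8/1000 × 0.9573 = 0.52077
  20–24: 5 × 169.5/1000 × 0.9519 = 0.80674
  25–29: 5 × 199.3/1000 × 0.9398 = 0.93651
  30–34: 5 × 145.9/1000 × 0.9344 = 0.68164
  35–39: 5 × 75.6/1000 × 0.9184 = 0.34716
  40–44: 5 × 25.6/1000 × 0.9029 = 0.11557
  45–49: 5 × 4.4/1000 × 0.8844 = 0.01946
Sum = 3.42785
NRR = 0.48544 × 3.42785 = 1.66402
An NRR exceeding 1 indicates intrinsic growth under these rates.

1.664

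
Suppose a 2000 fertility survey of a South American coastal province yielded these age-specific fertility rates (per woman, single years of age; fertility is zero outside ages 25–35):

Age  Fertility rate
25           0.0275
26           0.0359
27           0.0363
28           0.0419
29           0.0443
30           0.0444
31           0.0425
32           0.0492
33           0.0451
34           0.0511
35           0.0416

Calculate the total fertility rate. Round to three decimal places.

Sum of ASFRs = 0.0275 + 0.0359 + 0.0363 + 0.0419 + 0.0443 + 0.0444 + 0.0425 + 0.0492 + 0.0451 + 0.0511 + 0.0416 = 0.4598
TFR = 0.4598

0.460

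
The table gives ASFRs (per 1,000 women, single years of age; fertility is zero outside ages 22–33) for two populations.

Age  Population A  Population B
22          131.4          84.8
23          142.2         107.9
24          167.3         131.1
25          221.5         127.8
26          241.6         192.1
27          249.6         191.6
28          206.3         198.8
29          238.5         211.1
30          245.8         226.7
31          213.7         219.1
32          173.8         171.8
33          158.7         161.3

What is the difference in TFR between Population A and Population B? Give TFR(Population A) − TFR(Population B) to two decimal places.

Population A:
  Sum of ASFRs = 131.4 + 142.2 + 167.3 + 221.5 + 241.6 + 249.6 + 206.3 + 238.5 + 245.8 + 213.7 + 173.8 + 158.7 = 2390.4
  TFR = 2390.4 / 1000 = 2.3904
Population B:
  Sum of ASFRs = 84.8 + 107.9 + 131.1 + 127.8 + 192.1 + 191.6 + 198.8 + 211.1 + 226.7 + 219.1 + 171.8 + 161.3 = 2024.1
  TFR = 2024.1 / 1000 = 2.0241
Difference = 2.3904 − 2.0241 = 0.3663

0.37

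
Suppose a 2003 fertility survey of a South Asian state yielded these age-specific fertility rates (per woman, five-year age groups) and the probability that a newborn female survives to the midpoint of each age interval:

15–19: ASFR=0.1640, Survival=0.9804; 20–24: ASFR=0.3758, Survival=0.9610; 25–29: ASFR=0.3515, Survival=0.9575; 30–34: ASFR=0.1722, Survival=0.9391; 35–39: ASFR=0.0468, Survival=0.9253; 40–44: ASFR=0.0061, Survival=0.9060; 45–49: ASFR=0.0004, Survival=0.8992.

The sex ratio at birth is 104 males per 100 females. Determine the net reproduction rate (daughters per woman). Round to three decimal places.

2.621

Proportion female at birth = 100 / (100 + 104) = 0.49020.
Per-age-group product (5 × ASFR × survival probability):
  15–19: 5 × 0.1640 × 0.9804 = 0.80393
  20–24: 5 × 0.3758 × 0.9610 = 1.80572
  25–29: 5 × 0.3515 × 0.9575 = 1.68281
  30–34: 5 × 0.1722 × 0.9391 = 0.80857
  35–39: 5 × 0.0468 × 0.9253 = 0.21652
  40–44: 5 × 0.0061 × 0.9060 = 0.02763
  45–49: 5 × 0.0004 × 0.8992 = 0.00180
Sum = 5.34698
NRR = 0.49020 × 5.34698 = 2.62109
NRR > 1, so each generation more than replaces itself.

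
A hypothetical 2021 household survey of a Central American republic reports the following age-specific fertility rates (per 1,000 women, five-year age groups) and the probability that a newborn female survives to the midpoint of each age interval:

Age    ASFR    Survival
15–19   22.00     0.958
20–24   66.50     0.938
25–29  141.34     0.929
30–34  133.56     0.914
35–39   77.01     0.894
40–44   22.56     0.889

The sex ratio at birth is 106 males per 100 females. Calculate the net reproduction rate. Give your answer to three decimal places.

Proportion female at birth = 100 / (100 + 106) = 0.48544.
Weighting each age-specific rate by interval width and survival:
  15–19: 5 × 22.00/1000 × 0.958 = 0.10538
  20–24: 5 × 66.50/1000 × 0.938 = 0.31189
  25–29: 5 × 141.34/1000 × 0.929 = 0.65652
  30–34: 5 × 133.56/1000 × 0.914 = 0.61037
  35–39: 5 × 77.01/1000 × 0.894 = 0.34423
  40–44: 5 × 22.56/1000 × 0.889 = 0.10028
Sum = 2.12867
NRR = 0.48544 × 2.12867 = 1.03334

1.033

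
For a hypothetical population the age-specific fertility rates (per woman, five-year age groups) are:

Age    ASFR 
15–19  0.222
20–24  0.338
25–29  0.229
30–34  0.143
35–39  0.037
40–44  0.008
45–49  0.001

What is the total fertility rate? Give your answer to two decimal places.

Sum of ASFRs = 0.222 + 0.338 + 0.229 + 0.143 + 0.037 + 0.008 + 0.001 = 0.978
TFR = 5 × 0.978 = 4.89

4.89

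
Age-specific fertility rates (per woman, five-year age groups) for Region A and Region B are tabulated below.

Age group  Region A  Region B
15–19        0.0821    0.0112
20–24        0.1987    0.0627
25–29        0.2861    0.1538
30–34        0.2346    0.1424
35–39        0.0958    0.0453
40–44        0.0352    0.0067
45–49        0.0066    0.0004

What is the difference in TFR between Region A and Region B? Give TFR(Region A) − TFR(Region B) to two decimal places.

2.58

Region A:
  Sum of ASFRs = 0.0821 + 0.1987 + 0.2861 + 0.2346 + 0.0958 + 0.0352 + 0.0066 = 0.9391
  TFR = 5 × 0.9391 = 4.6955
Region B:
  Sum of ASFRs = 0.0112 + 0.0627 + 0.1538 + 0.1424 + 0.0453 + 0.0067 + 0.0004 = 0.4225
  TFR = 5 × 0.4225 = 2.1125
Difference = 4.6955 − 2.1125 = 2.583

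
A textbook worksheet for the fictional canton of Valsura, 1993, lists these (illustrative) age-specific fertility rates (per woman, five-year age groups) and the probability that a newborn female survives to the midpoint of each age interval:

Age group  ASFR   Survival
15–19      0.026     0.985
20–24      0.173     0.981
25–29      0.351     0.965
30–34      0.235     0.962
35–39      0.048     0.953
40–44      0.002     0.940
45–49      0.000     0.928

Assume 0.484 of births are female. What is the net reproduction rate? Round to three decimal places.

Proportion female at birth = 0.484.
Weighting each age-specific rate by interval width and survival:
  15–19: 5 × 0.026 × 0.985 = 0.12805
  20–24: 5 × 0.173 × 0.981 = 0.84857
  25–29: 5 × 0.351 × 0.965 = 1.69358
  30–34: 5 × 0.235 × 0.962 = 1.13035
  35–39: 5 × 0.048 × 0.953 = 0.22872
  40–44: 5 × 0.002 × 0.940 = 0.00940
  45–49: 5 × 0.000 × 0.928 = 0.00000
Sum = 4.03867
NRR = 0.484 × 4.03867 = 1.95472
An NRR exceeding 1 indicates intrinsic growth under these rates.

1.955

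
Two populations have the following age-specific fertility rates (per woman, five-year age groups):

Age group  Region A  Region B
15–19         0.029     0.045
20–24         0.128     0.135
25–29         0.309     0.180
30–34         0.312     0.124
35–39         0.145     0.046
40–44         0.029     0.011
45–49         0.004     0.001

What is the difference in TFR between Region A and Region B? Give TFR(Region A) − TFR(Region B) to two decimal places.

Region A:
  Sum of ASFRs = 0.029 + 0.128 + 0.309 + 0.312 + 0.145 + 0.029 + 0.004 = 0.956
  TFR = 5 × 0.956 = 4.78
Region B:
  Sum of ASFRs = 0.045 + 0.135 + 0.180 + 0.124 + 0.046 + 0.011 + 0.001 = 0.542
  TFR = 5 × 0.542 = 2.71
Difference = 4.78 − 2.71 = 2.07

2.07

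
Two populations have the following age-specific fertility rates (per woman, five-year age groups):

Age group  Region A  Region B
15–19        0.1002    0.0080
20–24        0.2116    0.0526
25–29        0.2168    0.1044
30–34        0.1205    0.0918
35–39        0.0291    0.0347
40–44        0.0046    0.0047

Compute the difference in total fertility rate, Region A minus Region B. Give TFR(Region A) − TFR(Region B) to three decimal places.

Region A:
  Sum of ASFRs = 0.1002 + 0.2116 + 0.2168 + 0.1205 + 0.0291 + 0.0046 = 0.6828
  TFR = 5 × 0.6828 = 3.414
Region B:
  Sum of ASFRs = 0.0080 + 0.0526 + 0.1044 + 0.0918 + 0.0347 + 0.0047 = 0.2962
  TFR = 5 × 0.2962 = 1.481
Difference = 3.414 − 1.481 = 1.933

1.933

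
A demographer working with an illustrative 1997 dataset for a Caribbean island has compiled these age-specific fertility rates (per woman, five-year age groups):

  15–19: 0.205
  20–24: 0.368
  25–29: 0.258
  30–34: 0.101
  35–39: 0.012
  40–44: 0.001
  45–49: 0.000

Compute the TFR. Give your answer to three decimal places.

Sum of ASFRs = 0.205 + 0.368 + 0.258 + 0.101 + 0.012 + 0.001 + 0.000 = 0.945
TFR = 5 × 0.945 = 4.725

4.725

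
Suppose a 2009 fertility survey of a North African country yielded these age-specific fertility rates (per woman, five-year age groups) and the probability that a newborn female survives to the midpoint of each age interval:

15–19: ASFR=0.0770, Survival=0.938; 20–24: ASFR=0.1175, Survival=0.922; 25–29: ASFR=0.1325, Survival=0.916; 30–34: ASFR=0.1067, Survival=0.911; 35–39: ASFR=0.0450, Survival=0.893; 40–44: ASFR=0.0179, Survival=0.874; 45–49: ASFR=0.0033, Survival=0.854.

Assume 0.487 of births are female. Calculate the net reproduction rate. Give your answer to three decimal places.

Proportion female at birth = 0.487.
Survival-weighted fertility by age (5·fₓ·Sₓ):
  15–19: 5 × 0.0770 × 0.938 = 0.36113
  20–24: 5 × 0.1175 × 0.922 = 0.54168
  25–29: 5 × 0.1325 × 0.916 = 0.60685
  30–34: 5 × 0.1067 × 0.911 = 0.48602
  35–39: 5 × 0.0450 × 0.893 = 0.20093
  40–44: 5 × 0.0179 × 0.874 = 0.07822
  45–49: 5 × 0.0033 × 0.854 = 0.01409
Sum = 2.28892
NRR = 0.487 × 2.28892 = 1.11470

1.115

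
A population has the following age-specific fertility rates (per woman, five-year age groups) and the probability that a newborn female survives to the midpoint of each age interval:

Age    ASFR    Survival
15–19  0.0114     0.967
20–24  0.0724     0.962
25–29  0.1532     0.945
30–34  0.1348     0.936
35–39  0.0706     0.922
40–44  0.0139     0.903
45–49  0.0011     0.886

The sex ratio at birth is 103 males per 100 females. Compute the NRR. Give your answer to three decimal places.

1.060

Proportion female at birth = 100 / (100 + 103) = 0.49261.
Survival-weighted fertility by age (5·fₓ·Sₓ):
  15–19: 5 × 0.0114 × 0.967 = 0.05512
  20–24: 5 × 0.0724 × 0.962 = 0.34824
  25–29: 5 × 0.1532 × 0.945 = 0.72387
  30–34: 5 × 0.1348 × 0.936 = 0.63086
  35–39: 5 × 0.0706 × 0.922 = 0.32547
  40–44: 5 × 0.0139 × 0.903 = 0.06276
  45–49: 5 × 0.0011 × 0.886 = 0.00487
Sum = 2.15119
NRR = 0.49261 × 2.15119 = 1.05970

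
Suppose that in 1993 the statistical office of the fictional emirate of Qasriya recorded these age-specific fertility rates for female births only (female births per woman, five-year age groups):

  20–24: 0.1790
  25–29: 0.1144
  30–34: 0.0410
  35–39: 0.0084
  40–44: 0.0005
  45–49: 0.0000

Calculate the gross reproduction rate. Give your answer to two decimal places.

Sum of female ASFRs = 0.1790 + 0.1144 + 0.0410 + 0.0084 + 0.0005 + 0.0000 = 0.3433
GRR = 5 × 0.3433 = 1.7165

1.72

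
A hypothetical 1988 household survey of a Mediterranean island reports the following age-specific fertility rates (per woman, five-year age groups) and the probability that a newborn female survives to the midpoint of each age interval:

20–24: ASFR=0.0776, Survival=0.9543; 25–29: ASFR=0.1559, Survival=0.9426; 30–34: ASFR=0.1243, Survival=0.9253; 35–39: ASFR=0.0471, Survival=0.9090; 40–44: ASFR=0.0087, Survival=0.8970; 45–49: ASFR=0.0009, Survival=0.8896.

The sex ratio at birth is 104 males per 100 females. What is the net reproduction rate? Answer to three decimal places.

0.950

Proportion female at birth = 100 / (100 + 104) = 0.49020.
Each age group contributes 5 × ASFR × survival:
  20–24: 5 × 0.0776 × 0.9543 = 0.37027
  25–29: 5 × 0.1559 × 0.9426 = 0.73476
  30–34: 5 × 0.1243 × 0.9253 = 0.57507
  35–39: 5 × 0.0471 × 0.9090 = 0.21407
  40–44: 5 × 0.0087 × 0.8970 = 0.03902
  45–49: 5 × 0.0009 × 0.8896 = 0.00400
Sum = 1.93719
NRR = 0.49020 × 1.93719 = 0.94961
An NRR under 1 implies long-run decline under these rates.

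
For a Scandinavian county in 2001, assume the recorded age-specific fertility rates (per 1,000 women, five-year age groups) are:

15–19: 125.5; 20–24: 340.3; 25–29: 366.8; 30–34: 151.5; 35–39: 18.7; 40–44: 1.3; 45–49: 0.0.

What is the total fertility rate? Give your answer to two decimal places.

5.02

Sum of ASFRs = 125.5 + 340.3 + 366.8 + 151.5 + 18.7 + 1.3 + 0.0 = 1004.1
TFR = 5 × 1004.1 / 1000 = 5.0205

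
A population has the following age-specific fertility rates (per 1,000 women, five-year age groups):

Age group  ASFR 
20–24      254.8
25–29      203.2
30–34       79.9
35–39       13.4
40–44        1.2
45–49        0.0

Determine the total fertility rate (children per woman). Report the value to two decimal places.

2.76

Sum of ASFRs = 254.8 + 203.2 + 79.9 + 13.4 + 1.2 + 0.0 = 552.5
TFR = 5 × 552.5 / 1000 = 2.7625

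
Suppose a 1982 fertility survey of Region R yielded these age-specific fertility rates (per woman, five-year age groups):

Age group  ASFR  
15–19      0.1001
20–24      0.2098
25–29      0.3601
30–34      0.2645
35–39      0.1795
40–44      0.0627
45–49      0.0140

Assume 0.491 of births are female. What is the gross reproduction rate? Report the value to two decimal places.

2.92

Proportion female at birth = 0.491.
Sum of ASFRs = 0.1001 + 0.2098 + 0.3601 + 0.2645 + 0.1795 + 0.0627 + 0.0140 = 1.1907
TFR = 5 × 1.1907 = 5.9535
GRR = 0.491 × 5.9535 = 2.92317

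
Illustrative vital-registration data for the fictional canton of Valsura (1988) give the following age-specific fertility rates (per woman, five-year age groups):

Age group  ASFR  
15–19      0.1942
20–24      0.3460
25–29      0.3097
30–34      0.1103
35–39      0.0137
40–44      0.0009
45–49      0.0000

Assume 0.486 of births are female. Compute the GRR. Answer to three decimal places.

2.369

Proportion female at birth = 0.486.
Sum of ASFRs = 0.1942 + 0.3460 + 0.3097 + 0.1103 + 0.0137 + 0.0009 + 0.0000 = 0.9748
TFR = 5 × 0.9748 = 4.874
GRR = 0.486 × 4.874 = 2.36876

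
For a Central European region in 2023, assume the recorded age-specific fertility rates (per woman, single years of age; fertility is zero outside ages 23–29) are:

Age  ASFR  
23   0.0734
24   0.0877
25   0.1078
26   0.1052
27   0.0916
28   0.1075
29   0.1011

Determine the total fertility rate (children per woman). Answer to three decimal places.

Sum of ASFRs = 0.0734 + 0.0877 + 0.1078 + 0.1052 + 0.0916 + 0.1075 + 0.1011 = 0.6743
TFR = 0.6743

0.674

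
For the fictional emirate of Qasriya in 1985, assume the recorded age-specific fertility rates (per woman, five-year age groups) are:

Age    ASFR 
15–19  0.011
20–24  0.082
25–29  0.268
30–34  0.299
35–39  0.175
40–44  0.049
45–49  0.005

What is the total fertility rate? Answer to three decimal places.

Sum of ASFRs = 0.011 + 0.082 + 0.268 + 0.299 + 0.175 + 0.049 + 0.005 = 0.889
TFR = 5 × 0.889 = 4.445

4.445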